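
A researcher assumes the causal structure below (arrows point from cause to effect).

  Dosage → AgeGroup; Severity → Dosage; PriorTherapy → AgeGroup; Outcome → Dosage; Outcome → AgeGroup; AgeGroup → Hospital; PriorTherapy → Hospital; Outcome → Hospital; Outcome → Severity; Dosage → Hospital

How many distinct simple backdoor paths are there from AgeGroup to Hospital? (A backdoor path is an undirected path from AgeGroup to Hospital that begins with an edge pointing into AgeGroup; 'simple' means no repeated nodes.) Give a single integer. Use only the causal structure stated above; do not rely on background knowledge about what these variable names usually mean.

A backdoor path from AgeGroup to Hospital is any simple undirected path whose first edge points into AgeGroup (i.e. leaves AgeGroup via a parent).
Parents of AgeGroup: {Dosage, Outcome, PriorTherapy}.
Enumerating:
  P1: AgeGroup <- PriorTherapy -> Hospital
  P2: AgeGroup <- Outcome -> Severity -> Dosage -> Hospital
  P3: AgeGroup <- Outcome -> Dosage -> Hospital
  P4: AgeGroup <- Outcome -> Hospital
  P5: AgeGroup <- Dosage <- Outcome -> Hospital
  P6: AgeGroup <- Dosage <- Severity <- Outcome -> Hospital
  P7: AgeGroup <- Dosage -> Hospital
That exhausts the simple backdoor paths. Count: 7.

7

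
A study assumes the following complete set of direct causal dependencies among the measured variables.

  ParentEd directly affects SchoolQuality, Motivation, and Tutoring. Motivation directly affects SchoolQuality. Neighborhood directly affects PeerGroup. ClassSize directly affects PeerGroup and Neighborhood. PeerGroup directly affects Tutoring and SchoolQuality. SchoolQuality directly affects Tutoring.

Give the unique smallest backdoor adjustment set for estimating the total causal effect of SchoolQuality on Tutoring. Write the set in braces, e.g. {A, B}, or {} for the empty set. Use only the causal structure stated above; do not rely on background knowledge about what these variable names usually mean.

{ParentEd, PeerGroup}

Variables eligible for adjustment (non-descendants of SchoolQuality, excluding SchoolQuality and Tutoring): {ClassSize, Motivation, Neighborhood, ParentEd, PeerGroup}.
Backdoor paths from SchoolQuality to Tutoring:
  P1: SchoolQuality <- ParentEd -> Tutoring
  P2: SchoolQuality <- Motivation <- ParentEd -> Tutoring
  P3: SchoolQuality <- PeerGroup -> Tutoring
The empty set is not sufficient: P1 (SchoolQuality <- ParentEd -> Tutoring) has no collider blocking it and no conditioned non-collider, so it is open.
Try {ParentEd, PeerGroup}:
  P1: blocked at fork node ParentEd ∈ conditioning set.
  P2: blocked at fork node ParentEd ∈ conditioning set.
  P3: blocked at fork node PeerGroup ∈ conditioning set.
{ParentEd, PeerGroup} contains no descendant of SchoolQuality and blocks every backdoor path.
Every element of {ParentEd, PeerGroup} is needed (dropping ParentEd leaves P1 open; dropping PeerGroup leaves P3 open), so no proper subset is valid.
Among all size-2 subsets of the eligible variables, only {ParentEd, PeerGroup} blocks every backdoor path, so it is the unique smallest valid adjustment set.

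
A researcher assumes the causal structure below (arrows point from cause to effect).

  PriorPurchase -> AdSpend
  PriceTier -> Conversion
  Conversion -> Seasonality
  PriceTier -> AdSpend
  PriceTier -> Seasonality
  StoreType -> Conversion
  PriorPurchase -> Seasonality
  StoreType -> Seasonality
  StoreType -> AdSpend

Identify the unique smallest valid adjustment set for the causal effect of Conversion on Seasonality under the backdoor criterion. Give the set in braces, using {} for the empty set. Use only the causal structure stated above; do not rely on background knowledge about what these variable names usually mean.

Variables eligible for adjustment (non-descendants of Conversion, excluding Conversion and Seasonality): {AdSpend, PriceTier, PriorPurchase, StoreType}.
Backdoor paths from Conversion to Seasonality:
  P1: Conversion <- PriceTier -> Seasonality
  P2: Conversion <- PriceTier -> AdSpend <- StoreType -> Seasonality
  P3: Conversion <- PriceTier -> AdSpend <- PriorPurchase -> Seasonality
  P4: Conversion <- StoreType -> Seasonality
  P5: Conversion <- StoreType -> AdSpend <- PriceTier -> Seasonality
  P6: Conversion <- StoreType -> AdSpend <- PriorPurchase -> Seasonality
The empty set is not sufficient: P1 (Conversion <- PriceTier -> Seasonality) has no collider blocking it and no conditioned non-collider, so it is open.
Try {PriceTier, StoreType}:
  P1: blocked at fork node PriceTier ∈ conditioning set.
  P2: blocked at fork node PriceTier ∈ conditioning set.
  P3: blocked at fork node PriceTier ∈ conditioning set.
  P4: blocked at fork node StoreType ∈ conditioning set.
  P5: blocked at fork node StoreType ∈ conditioning set.
  P6: blocked at fork node StoreType ∈ conditioning set.
{PriceTier, StoreType} contains no descendant of Conversion and blocks every backdoor path.
Every element of {PriceTier, StoreType} is needed (dropping PriceTier leaves P1 open; dropping StoreType leaves P4 open), so no proper subset is valid.
Among all size-2 subsets of the eligible variables, only {PriceTier, StoreType} blocks every backdoor path, so it is the unique smallest valid adjustment set.

{PriceTier, StoreType}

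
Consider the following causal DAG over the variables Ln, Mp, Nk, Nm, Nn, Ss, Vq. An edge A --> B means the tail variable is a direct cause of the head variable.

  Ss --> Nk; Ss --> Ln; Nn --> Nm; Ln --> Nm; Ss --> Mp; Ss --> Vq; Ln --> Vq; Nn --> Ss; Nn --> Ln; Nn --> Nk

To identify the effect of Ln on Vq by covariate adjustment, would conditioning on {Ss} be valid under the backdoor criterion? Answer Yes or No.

Backdoor paths from Ln to Vq (paths whose first edge points into Ln):
  P1: Ln <- Nn -> Ss -> Vq
  P2: Ln <- Nn -> Nk <- Ss -> Vq
  P3: Ln <- Ss -> Vq
Condition 1 (no descendant of Ln in the set): holds — descendants of Ln are {Nm, Vq}; none are in {Ss}.
Condition 2 (every backdoor path blocked by {Ss}):
  P1: blocked at chain node Ss ∈ conditioning set.
  P2: blocked at collider Nk (neither it nor any descendant is in the conditioning set).
  P3: blocked at fork node Ss ∈ conditioning set.
{Ss} satisfies the backdoor criterion.

Yes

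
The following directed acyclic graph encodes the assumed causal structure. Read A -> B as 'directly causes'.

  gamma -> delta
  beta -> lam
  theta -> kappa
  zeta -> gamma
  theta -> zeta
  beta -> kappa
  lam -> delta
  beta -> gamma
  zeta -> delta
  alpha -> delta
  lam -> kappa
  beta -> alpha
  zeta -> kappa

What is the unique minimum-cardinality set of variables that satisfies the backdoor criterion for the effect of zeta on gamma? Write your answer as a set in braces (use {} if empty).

Variables eligible for adjustment (non-descendants of zeta, excluding zeta and gamma): {alpha, beta, lam, theta}.
Backdoor paths from zeta to gamma:
  P1: zeta <- theta -> kappa <- beta -> lam -> delta <- gamma
  P2: zeta <- theta -> kappa <- beta -> alpha -> delta <- gamma
  P3: zeta <- theta -> kappa <- beta -> gamma
  P4: zeta <- theta -> kappa <- lam <- beta -> alpha -> delta <- gamma
  P5: zeta <- theta -> kappa <- lam <- beta -> gamma
  P6: zeta <- theta -> kappa <- lam -> delta <- alpha <- beta -> gamma
  P7: zeta <- theta -> kappa <- lam -> delta <- gamma
Each backdoor path contains an unconditioned collider, so every path is already blocked with the empty conditioning set:
  P1: blocked at collider kappa (neither it nor any descendant is in the conditioning set).
  P2: blocked at collider kappa (neither it nor any descendant is in the conditioning set).
  P3: blocked at collider kappa (neither it nor any descendant is in the conditioning set).
  P4: blocked at collider kappa (neither it nor any descendant is in the conditioning set).
  P5: blocked at collider kappa (neither it nor any descendant is in the conditioning set).
  P6: blocked at collider kappa (neither it nor any descendant is in the conditioning set).
  P7: blocked at collider kappa (neither it nor any descendant is in the conditioning set).
The empty set is therefore the unique smallest valid set.

{}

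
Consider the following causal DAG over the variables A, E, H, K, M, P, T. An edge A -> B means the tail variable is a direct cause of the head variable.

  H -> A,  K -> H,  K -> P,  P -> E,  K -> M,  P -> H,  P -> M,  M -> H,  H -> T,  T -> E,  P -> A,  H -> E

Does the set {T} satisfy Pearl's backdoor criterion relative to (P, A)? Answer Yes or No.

Backdoor paths from P to A (paths whose first edge points into P):
  P1: P <- K -> M -> H -> A
  P2: P <- K -> H -> A
Condition 1 (no descendant of P in the set): FAILS — T is a descendant of P.
Condition 2 (every backdoor path blocked by {T}):
  P1: open — no interior node is in the conditioning set.
  P2: open — no interior node is in the conditioning set.
{T} does not satisfy the backdoor criterion.

No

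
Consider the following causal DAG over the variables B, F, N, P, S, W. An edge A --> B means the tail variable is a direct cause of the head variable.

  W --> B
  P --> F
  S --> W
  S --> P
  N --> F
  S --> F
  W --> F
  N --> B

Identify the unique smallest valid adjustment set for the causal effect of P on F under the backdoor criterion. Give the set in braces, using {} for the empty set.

{S}

Variables eligible for adjustment (non-descendants of P, excluding P and F): {B, N, S, W}.
Backdoor paths from P to F:
  P1: P <- S -> W -> F
  P2: P <- S -> W -> B <- N -> F
  P3: P <- S -> F
The empty set is not sufficient: P1 (P <- S -> W -> F) has no collider blocking it and no conditioned non-collider, so it is open.
Try {S}:
  P1: blocked at fork node S ∈ conditioning set.
  P2: blocked at fork node S ∈ conditioning set.
  P3: blocked at fork node S ∈ conditioning set.
{S} contains no descendant of P and blocks every backdoor path.
No other singleton works — e.g. {N} leaves P1 open — so {S} is the unique smallest valid adjustment set.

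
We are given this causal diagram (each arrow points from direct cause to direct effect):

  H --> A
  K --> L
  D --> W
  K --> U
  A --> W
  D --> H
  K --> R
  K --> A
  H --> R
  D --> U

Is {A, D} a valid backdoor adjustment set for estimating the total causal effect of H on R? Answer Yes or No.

No

Backdoor paths from H to R (paths whose first edge points into H):
  P1: H <- D -> U <- K -> R
  P2: H <- D -> W <- A <- K -> R
Condition 1 (no descendant of H in the set): FAILS — A is a descendant of H.
Condition 2 (every backdoor path blocked by {A, D}):
  P1: blocked at fork node D ∈ conditioning set.
  P2: blocked at fork node D ∈ conditioning set.
{A, D} does not satisfy the backdoor criterion.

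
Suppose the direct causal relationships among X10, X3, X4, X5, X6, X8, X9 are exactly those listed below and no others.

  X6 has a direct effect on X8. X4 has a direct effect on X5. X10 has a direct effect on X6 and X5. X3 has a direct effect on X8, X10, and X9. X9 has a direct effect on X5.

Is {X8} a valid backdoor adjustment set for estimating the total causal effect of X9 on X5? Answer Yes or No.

Backdoor paths from X9 to X5 (paths whose first edge points into X9):
  P1: X9 <- X3 -> X10 -> X5
  P2: X9 <- X3 -> X8 <- X6 <- X10 -> X5
Condition 1 (no descendant of X9 in the set): holds — descendants of X9 are {X5}; none are in {X8}.
Condition 2 (every backdoor path blocked by {X8}):
  P1: open — no interior node is in the conditioning set.
  P2: open — collider(s) X8 are conditioned on (or have a conditioned descendant) and no non-collider on the path is in the set.
{X8} does not satisfy the backdoor criterion.

No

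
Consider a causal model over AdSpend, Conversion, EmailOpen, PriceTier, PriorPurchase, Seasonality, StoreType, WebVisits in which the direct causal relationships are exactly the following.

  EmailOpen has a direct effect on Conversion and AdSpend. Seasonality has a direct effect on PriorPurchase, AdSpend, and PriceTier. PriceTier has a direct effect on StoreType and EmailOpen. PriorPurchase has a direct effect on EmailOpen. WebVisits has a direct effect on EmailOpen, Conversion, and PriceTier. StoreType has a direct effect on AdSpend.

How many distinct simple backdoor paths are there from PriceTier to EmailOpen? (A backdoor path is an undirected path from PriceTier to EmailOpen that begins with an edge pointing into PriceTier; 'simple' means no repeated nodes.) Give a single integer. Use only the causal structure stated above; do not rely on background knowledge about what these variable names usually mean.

4

A backdoor path from PriceTier to EmailOpen is any simple undirected path whose first edge points into PriceTier (i.e. leaves PriceTier via a parent).
Parents of PriceTier: {Seasonality, WebVisits}.
Enumerating:
  P1: PriceTier <- Seasonality -> PriorPurchase -> EmailOpen
  P2: PriceTier <- Seasonality -> AdSpend <- EmailOpen
  P3: PriceTier <- WebVisits -> EmailOpen
  P4: PriceTier <- WebVisits -> Conversion <- EmailOpen
That exhausts the simple backdoor paths. Count: 4.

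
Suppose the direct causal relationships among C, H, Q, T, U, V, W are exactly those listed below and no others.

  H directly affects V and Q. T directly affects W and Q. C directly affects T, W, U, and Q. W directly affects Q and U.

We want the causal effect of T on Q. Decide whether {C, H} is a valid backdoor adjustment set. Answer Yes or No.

Yes

Backdoor paths from T to Q (paths whose first edge points into T):
  P1: T <- C -> W -> Q
  P2: T <- C -> Q
  P3: T <- C -> U <- W -> Q
Condition 1 (no descendant of T in the set): holds — descendants of T are {Q, U, W}; none are in {C, H}.
Condition 2 (every backdoor path blocked by {C, H}):
  P1: blocked at fork node C ∈ conditioning set.
  P2: blocked at fork node C ∈ conditioning set.
  P3: blocked at fork node C ∈ conditioning set.
{C, H} satisfies the backdoor criterion.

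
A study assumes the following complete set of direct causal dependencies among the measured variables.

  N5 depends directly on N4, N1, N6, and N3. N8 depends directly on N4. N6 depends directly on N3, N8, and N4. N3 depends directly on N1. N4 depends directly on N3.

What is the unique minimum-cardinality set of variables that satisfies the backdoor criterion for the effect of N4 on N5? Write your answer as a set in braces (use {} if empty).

Variables eligible for adjustment (non-descendants of N4, excluding N4 and N5): {N1, N3}.
Backdoor paths from N4 to N5:
  P1: N4 <- N3 <- N1 -> N5
  P2: N4 <- N3 -> N6 -> N5
  P3: N4 <- N3 -> N5
The empty set is not sufficient: P1 (N4 <- N3 <- N1 -> N5) has no collider blocking it and no conditioned non-collider, so it is open.
Try {N3}:
  P1: blocked at chain node N3 ∈ conditioning set.
  P2: blocked at fork node N3 ∈ conditioning set.
  P3: blocked at fork node N3 ∈ conditioning set.
{N3} contains no descendant of N4 and blocks every backdoor path.
No other singleton works — e.g. {N1} leaves P2 open — so {N3} is the unique smallest valid adjustment set.

{N3}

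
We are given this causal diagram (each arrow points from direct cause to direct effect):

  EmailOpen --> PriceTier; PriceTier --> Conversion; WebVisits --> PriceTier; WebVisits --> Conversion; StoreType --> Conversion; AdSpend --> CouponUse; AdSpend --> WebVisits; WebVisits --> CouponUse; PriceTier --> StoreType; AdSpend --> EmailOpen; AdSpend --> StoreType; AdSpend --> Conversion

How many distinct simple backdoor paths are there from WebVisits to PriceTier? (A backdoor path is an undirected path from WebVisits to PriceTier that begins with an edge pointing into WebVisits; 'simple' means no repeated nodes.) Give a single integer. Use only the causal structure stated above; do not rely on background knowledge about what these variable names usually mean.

5

A backdoor path from WebVisits to PriceTier is any simple undirected path whose first edge points into WebVisits (i.e. leaves WebVisits via a parent).
Parents of WebVisits: {AdSpend}.
Enumerating:
  P1: WebVisits <- AdSpend -> EmailOpen -> PriceTier
  P2: WebVisits <- AdSpend -> StoreType <- PriceTier
  P3: WebVisits <- AdSpend -> StoreType -> Conversion <- PriceTier
  P4: WebVisits <- AdSpend -> Conversion <- PriceTier
  P5: WebVisits <- AdSpend -> Conversion <- StoreType <- PriceTier
That exhausts the simple backdoor paths. Count: 5.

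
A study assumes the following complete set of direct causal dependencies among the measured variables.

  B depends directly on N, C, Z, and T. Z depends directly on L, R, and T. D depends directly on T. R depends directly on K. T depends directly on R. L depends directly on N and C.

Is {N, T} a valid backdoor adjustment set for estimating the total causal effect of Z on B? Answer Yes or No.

No

Backdoor paths from Z to B (paths whose first edge points into Z):
  P1: Z <- R -> T -> B
  P2: Z <- T -> B
  P3: Z <- L <- N -> B
  P4: Z <- L <- C -> B
Condition 1 (no descendant of Z in the set): holds — descendants of Z are {B}; none are in {N, T}.
Condition 2 (every backdoor path blocked by {N, T}):
  P1: blocked at chain node T ∈ conditioning set.
  P2: blocked at fork node T ∈ conditioning set.
  P3: blocked at fork node N ∈ conditioning set.
  P4: open — no interior node is in the conditioning set.
{N, T} does not satisfy the backdoor criterion.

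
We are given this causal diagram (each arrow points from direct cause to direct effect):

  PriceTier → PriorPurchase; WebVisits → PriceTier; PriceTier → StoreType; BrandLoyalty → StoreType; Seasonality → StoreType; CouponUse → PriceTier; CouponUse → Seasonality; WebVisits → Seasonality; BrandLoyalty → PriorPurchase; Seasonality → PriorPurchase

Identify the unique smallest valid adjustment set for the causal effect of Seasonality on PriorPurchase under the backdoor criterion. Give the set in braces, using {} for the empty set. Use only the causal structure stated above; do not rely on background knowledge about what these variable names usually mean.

Variables eligible for adjustment (non-descendants of Seasonality, excluding Seasonality and PriorPurchase): {BrandLoyalty, CouponUse, PriceTier, WebVisits}.
Backdoor paths from Seasonality to PriorPurchase:
  P1: Seasonality <- CouponUse -> PriceTier -> PriorPurchase
  P2: Seasonality <- CouponUse -> PriceTier -> StoreType <- BrandLoyalty -> PriorPurchase
  P3: Seasonality <- WebVisits -> PriceTier -> PriorPurchase
  P4: Seasonality <- WebVisits -> PriceTier -> StoreType <- BrandLoyalty -> PriorPurchase
The empty set is not sufficient: P1 (Seasonality <- CouponUse -> PriceTier -> PriorPurchase) has no collider blocking it and no conditioned non-collider, so it is open.
Try {PriceTier}:
  P1: blocked at chain node PriceTier ∈ conditioning set.
  P2: blocked at chain node PriceTier ∈ conditioning set.
  P3: blocked at chain node PriceTier ∈ conditioning set.
  P4: blocked at chain node PriceTier ∈ conditioning set.
{PriceTier} contains no descendant of Seasonality and blocks every backdoor path.
No other singleton works — e.g. {CouponUse} leaves P3 open — so {PriceTier} is the unique smallest valid adjustment set.

{PriceTier}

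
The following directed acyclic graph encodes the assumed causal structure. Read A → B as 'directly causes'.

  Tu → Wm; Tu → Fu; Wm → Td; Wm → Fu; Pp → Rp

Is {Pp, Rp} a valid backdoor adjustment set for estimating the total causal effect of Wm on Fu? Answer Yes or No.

No

Backdoor paths from Wm to Fu (paths whose first edge points into Wm):
  P1: Wm <- Tu -> Fu
Condition 1 (no descendant of Wm in the set): holds — descendants of Wm are {Fu, Td}; none are in {Pp, Rp}.
Condition 2 (every backdoor path blocked by {Pp, Rp}):
  P1: open — no interior node is in the conditioning set.
{Pp, Rp} does not satisfy the backdoor criterion.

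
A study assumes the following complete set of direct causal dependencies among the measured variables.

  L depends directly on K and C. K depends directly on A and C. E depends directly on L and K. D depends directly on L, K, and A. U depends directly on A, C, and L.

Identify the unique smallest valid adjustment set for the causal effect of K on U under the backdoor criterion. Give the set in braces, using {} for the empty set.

{A, C}

Variables eligible for adjustment (non-descendants of K, excluding K and U): {A, C}.
Backdoor paths from K to U:
  P1: K <- C -> L -> D <- A -> U
  P2: K <- C -> L -> U
  P3: K <- C -> U
  P4: K <- A -> D <- L <- C -> U
  P5: K <- A -> D <- L -> U
  P6: K <- A -> U
The empty set is not sufficient: P2 (K <- C -> L -> U) has no collider blocking it and no conditioned non-collider, so it is open.
Try {A, C}:
  P1: blocked at fork node C ∈ conditioning set.
  P2: blocked at fork node C ∈ conditioning set.
  P3: blocked at fork node C ∈ conditioning set.
  P4: blocked at fork node A ∈ conditioning set.
  P5: blocked at fork node A ∈ conditioning set.
  P6: blocked at fork node A ∈ conditioning set.
{A, C} contains no descendant of K and blocks every backdoor path.
Every element of {A, C} is needed (dropping A leaves P6 open; dropping C leaves P2 open), so no proper subset is valid.
Among all size-2 subsets of the eligible variables, only {A, C} blocks every backdoor path, so it is the unique smallest valid adjustment set.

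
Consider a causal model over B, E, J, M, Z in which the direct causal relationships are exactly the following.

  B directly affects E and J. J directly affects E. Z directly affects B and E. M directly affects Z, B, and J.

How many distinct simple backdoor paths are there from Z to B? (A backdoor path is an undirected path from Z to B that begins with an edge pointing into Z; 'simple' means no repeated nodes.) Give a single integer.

A backdoor path from Z to B is any simple undirected path whose first edge points into Z (i.e. leaves Z via a parent).
Parents of Z: {M}.
Enumerating:
  P1: Z <- M -> B
  P2: Z <- M -> J <- B
  P3: Z <- M -> J -> E <- B
That exhausts the simple backdoor paths. Count: 3.

3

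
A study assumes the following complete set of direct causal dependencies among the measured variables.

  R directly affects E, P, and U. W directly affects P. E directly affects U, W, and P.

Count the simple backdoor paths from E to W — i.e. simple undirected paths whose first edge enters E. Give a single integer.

A backdoor path from E to W is any simple undirected path whose first edge points into E (i.e. leaves E via a parent).
Parents of E: {R}.
Enumerating:
  P1: E <- R -> P <- W
That exhausts the simple backdoor paths. Count: 1.

1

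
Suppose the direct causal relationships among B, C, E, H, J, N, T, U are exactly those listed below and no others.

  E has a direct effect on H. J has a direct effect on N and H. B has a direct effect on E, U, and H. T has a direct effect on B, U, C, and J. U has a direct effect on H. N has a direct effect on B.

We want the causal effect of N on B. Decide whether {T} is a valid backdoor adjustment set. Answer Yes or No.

Backdoor paths from N to B (paths whose first edge points into N):
  P1: N <- J <- T -> B
  P2: N <- J <- T -> U <- B
  P3: N <- J <- T -> U -> H <- B
  P4: N <- J <- T -> U -> H <- E <- B
  P5: N <- J -> H <- B
  P6: N <- J -> H <- U <- T -> B
  P7: N <- J -> H <- U <- B
  P8: N <- J -> H <- E <- B
Condition 1 (no descendant of N in the set): holds — descendants of N are {B, E, H, U}; none are in {T}.
Condition 2 (every backdoor path blocked by {T}):
  P1: blocked at fork node T ∈ conditioning set.
  P2: blocked at fork node T ∈ conditioning set.
  P3: blocked at fork node T ∈ conditioning set.
  P4: blocked at fork node T ∈ conditioning set.
  P5: blocked at collider H (neither it nor any descendant is in the conditioning set).
  P6: blocked at collider H (neither it nor any descendant is in the conditioning set).
  P7: blocked at collider H (neither it nor any descendant is in the conditioning set).
  P8: blocked at collider H (neither it nor any descendant is in the conditioning set).
{T} satisfies the backdoor criterion.

Yes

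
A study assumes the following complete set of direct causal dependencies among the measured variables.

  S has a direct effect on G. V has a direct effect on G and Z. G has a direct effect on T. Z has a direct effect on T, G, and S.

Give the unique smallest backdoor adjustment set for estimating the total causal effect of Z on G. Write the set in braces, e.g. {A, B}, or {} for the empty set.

Variables eligible for adjustment (non-descendants of Z, excluding Z and G): {V}.
Backdoor paths from Z to G:
  P1: Z <- V -> G
The empty set is not sufficient: P1 (Z <- V -> G) has no collider blocking it and no conditioned non-collider, so it is open.
Try {V}:
  P1: blocked at fork node V ∈ conditioning set.
{V} contains no descendant of Z and blocks every backdoor path.
{V} is the unique smallest valid adjustment set.

{V}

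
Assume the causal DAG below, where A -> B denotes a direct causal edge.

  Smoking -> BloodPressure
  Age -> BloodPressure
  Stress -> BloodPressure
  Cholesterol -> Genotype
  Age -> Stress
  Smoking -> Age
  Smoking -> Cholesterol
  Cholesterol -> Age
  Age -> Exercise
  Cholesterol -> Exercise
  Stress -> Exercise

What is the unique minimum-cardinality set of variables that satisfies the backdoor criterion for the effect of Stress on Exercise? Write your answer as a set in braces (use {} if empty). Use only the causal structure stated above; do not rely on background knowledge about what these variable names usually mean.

Variables eligible for adjustment (non-descendants of Stress, excluding Stress and Exercise): {Age, Cholesterol, Genotype, Smoking}.
Backdoor paths from Stress to Exercise:
  P1: Stress <- Age <- Smoking -> Cholesterol -> Exercise
  P2: Stress <- Age <- Cholesterol -> Exercise
  P3: Stress <- Age -> BloodPressure <- Smoking -> Cholesterol -> Exercise
  P4: Stress <- Age -> Exercise
The empty set is not sufficient: P1 (Stress <- Age <- Smoking -> Cholesterol -> Exercise) has no collider blocking it and no conditioned non-collider, so it is open.
Try {Age}:
  P1: blocked at chain node Age ∈ conditioning set.
  P2: blocked at chain node Age ∈ conditioning set.
  P3: blocked at fork node Age ∈ conditioning set.
  P4: blocked at fork node Age ∈ conditioning set.
{Age} contains no descendant of Stress and blocks every backdoor path.
No other singleton works — e.g. {Smoking} leaves P2 open — so {Age} is the unique smallest valid adjustment set.

{Age}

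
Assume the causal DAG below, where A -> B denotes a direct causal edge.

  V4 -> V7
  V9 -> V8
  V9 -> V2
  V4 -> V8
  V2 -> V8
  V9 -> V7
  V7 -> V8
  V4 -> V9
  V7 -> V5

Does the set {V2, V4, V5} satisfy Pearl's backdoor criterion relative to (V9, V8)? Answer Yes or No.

Backdoor paths from V9 to V8 (paths whose first edge points into V9):
  P1: V9 <- V4 -> V7 -> V8
  P2: V9 <- V4 -> V8
Condition 1 (no descendant of V9 in the set): FAILS — V2 and V5 are descendants of V9.
Condition 2 (every backdoor path blocked by {V2, V4, V5}):
  P1: blocked at fork node V4 ∈ conditioning set.
  P2: blocked at fork node V4 ∈ conditioning set.
{V2, V4, V5} does not satisfy the backdoor criterion.

No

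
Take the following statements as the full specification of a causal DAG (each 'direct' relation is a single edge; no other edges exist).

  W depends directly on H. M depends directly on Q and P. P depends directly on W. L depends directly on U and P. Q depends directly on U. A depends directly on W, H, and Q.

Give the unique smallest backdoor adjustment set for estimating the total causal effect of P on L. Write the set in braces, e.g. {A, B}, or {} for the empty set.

Variables eligible for adjustment (non-descendants of P, excluding P and L): {A, H, Q, U, W}.
Backdoor paths from P to L:
  P1: P <- W <- H -> A <- Q <- U -> L
  P2: P <- W -> A <- Q <- U -> L
Each backdoor path contains an unconditioned collider, so every path is already blocked with the empty conditioning set:
  P1: blocked at collider A (neither it nor any descendant is in the conditioning set).
  P2: blocked at collider A (neither it nor any descendant is in the conditioning set).
The empty set is therefore the unique smallest valid set.

{}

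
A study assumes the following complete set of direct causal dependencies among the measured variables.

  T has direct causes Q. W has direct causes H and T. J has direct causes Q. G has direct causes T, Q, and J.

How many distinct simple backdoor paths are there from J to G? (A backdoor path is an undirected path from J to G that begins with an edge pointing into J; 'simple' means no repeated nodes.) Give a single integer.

2

A backdoor path from J to G is any simple undirected path whose first edge points into J (i.e. leaves J via a parent).
Parents of J: {Q}.
Enumerating:
  P1: J <- Q -> T -> G
  P2: J <- Q -> G
That exhausts the simple backdoor paths. Count: 2.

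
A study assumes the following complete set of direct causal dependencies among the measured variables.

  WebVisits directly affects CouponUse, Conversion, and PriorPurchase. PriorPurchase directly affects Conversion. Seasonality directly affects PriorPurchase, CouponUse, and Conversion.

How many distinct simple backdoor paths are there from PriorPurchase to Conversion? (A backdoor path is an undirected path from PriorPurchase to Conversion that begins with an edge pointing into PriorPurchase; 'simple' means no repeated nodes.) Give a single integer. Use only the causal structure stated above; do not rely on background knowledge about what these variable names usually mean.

4

A backdoor path from PriorPurchase to Conversion is any simple undirected path whose first edge points into PriorPurchase (i.e. leaves PriorPurchase via a parent).
Parents of PriorPurchase: {Seasonality, WebVisits}.
Enumerating:
  P1: PriorPurchase <- Seasonality -> CouponUse <- WebVisits -> Conversion
  P2: PriorPurchase <- Seasonality -> Conversion
  P3: PriorPurchase <- WebVisits -> CouponUse <- Seasonality -> Conversion
  P4: PriorPurchase <- WebVisits -> Conversion
That exhausts the simple backdoor paths. Count: 4.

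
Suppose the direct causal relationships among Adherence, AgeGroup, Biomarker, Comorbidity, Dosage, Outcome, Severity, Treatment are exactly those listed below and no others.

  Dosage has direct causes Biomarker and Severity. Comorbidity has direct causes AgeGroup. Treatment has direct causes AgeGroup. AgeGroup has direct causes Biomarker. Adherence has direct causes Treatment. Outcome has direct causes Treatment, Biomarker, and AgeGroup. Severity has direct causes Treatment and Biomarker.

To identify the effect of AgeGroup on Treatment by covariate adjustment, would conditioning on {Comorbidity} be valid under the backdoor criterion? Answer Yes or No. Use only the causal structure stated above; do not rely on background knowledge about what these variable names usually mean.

Backdoor paths from AgeGroup to Treatment (paths whose first edge points into AgeGroup):
  P1: AgeGroup <- Biomarker -> Severity <- Treatment
  P2: AgeGroup <- Biomarker -> Dosage <- Severity <- Treatment
  P3: AgeGroup <- Biomarker -> Outcome <- Treatment
Condition 1 (no descendant of AgeGroup in the set): FAILS — Comorbidity is a descendant of AgeGroup.
Condition 2 (every backdoor path blocked by {Comorbidity}):
  P1: blocked at collider Severity (neither it nor any descendant is in the conditioning set).
  P2: blocked at collider Dosage (neither it nor any descendant is in the conditioning set).
  P3: blocked at collider Outcome (neither it nor any descendant is in the conditioning set).
{Comorbidity} does not satisfy the backdoor criterion.

No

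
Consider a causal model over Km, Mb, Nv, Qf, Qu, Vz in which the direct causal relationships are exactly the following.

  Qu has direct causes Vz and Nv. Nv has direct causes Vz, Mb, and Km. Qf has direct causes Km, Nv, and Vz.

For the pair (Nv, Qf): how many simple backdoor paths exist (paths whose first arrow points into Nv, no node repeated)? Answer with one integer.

A backdoor path from Nv to Qf is any simple undirected path whose first edge points into Nv (i.e. leaves Nv via a parent).
Parents of Nv: {Km, Mb, Vz}.
Enumerating:
  P1: Nv <- Km -> Qf
  P2: Nv <- Vz -> Qf
That exhausts the simple backdoor paths. Count: 2.

2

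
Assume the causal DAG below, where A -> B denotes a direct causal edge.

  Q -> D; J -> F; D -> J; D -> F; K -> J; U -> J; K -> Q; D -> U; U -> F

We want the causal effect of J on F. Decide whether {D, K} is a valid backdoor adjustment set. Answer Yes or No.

Backdoor paths from J to F (paths whose first edge points into J):
  P1: J <- K -> Q -> D -> U -> F
  P2: J <- K -> Q -> D -> F
  P3: J <- D -> U -> F
  P4: J <- D -> F
  P5: J <- U <- D -> F
  P6: J <- U -> F
Condition 1 (no descendant of J in the set): holds — descendants of J are {F}; none are in {D, K}.
Condition 2 (every backdoor path blocked by {D, K}):
  P1: blocked at fork node K ∈ conditioning set.
  P2: blocked at fork node K ∈ conditioning set.
  P3: blocked at fork node D ∈ conditioning set.
  P4: blocked at fork node D ∈ conditioning set.
  P5: blocked at fork node D ∈ conditioning set.
  P6: open — no interior node is in the conditioning set.
{D, K} does not satisfy the backdoor criterion.

No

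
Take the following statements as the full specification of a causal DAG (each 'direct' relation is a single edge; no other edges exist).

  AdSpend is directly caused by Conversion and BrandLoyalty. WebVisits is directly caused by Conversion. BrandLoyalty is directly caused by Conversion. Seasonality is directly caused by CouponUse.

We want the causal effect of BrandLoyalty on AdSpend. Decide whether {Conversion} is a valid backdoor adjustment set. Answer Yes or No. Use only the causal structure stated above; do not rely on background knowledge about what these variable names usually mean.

Backdoor paths from BrandLoyalty to AdSpend (paths whose first edge points into BrandLoyalty):
  P1: BrandLoyalty <- Conversion -> AdSpend
Condition 1 (no descendant of BrandLoyalty in the set): holds — descendants of BrandLoyalty are {AdSpend}; none are in {Conversion}.
Condition 2 (every backdoor path blocked by {Conversion}):
  P1: blocked at fork node Conversion ∈ conditioning set.
{Conversion} satisfies the backdoor criterion.

Yes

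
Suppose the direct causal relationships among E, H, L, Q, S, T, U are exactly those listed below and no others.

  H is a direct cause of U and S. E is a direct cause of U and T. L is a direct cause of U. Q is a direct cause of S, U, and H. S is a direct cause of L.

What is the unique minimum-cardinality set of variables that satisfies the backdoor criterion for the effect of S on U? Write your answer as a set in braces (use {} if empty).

{H, Q}

Variables eligible for adjustment (non-descendants of S, excluding S and U): {E, H, Q, T}.
Backdoor paths from S to U:
  P1: S <- Q -> H -> U
  P2: S <- Q -> U
  P3: S <- H <- Q -> U
  P4: S <- H -> U
The empty set is not sufficient: P1 (S <- Q -> H -> U) has no collider blocking it and no conditioned non-collider, so it is open.
Try {H, Q}:
  P1: blocked at fork node Q ∈ conditioning set.
  P2: blocked at fork node Q ∈ conditioning set.
  P3: blocked at chain node H ∈ conditioning set.
  P4: blocked at fork node H ∈ conditioning set.
{H, Q} contains no descendant of S and blocks every backdoor path.
Every element of {H, Q} is needed (dropping H leaves P4 open; dropping Q leaves P2 open), so no proper subset is valid.
Among all size-2 subsets of the eligible variables, only {H, Q} blocks every backdoor path, so it is the unique smallest valid adjustment set.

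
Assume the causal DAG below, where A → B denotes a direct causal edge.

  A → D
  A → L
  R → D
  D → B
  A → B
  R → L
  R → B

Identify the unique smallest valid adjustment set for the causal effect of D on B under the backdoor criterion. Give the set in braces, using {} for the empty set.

Variables eligible for adjustment (non-descendants of D, excluding D and B): {A, L, R}.
Backdoor paths from D to B:
  P1: D <- R -> L <- A -> B
  P2: D <- R -> B
  P3: D <- A -> L <- R -> B
  P4: D <- A -> B
The empty set is not sufficient: P2 (D <- R -> B) has no collider blocking it and no conditioned non-collider, so it is open.
Try {A, R}:
  P1: blocked at fork node R ∈ conditioning set.
  P2: blocked at fork node R ∈ conditioning set.
  P3: blocked at fork node A ∈ conditioning set.
  P4: blocked at fork node A ∈ conditioning set.
{A, R} contains no descendant of D and blocks every backdoor path.
Every element of {A, R} is needed (dropping A leaves P4 open; dropping R leaves P2 open), so no proper subset is valid.
Among all size-2 subsets of the eligible variables, only {A, R} blocks every backdoor path, so it is the unique smallest valid adjustment set.

{A, R}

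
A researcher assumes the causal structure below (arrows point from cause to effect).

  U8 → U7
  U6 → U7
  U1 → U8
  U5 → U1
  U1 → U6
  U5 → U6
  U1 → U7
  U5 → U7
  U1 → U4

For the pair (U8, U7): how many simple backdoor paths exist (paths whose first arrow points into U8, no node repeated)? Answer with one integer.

5

A backdoor path from U8 to U7 is any simple undirected path whose first edge points into U8 (i.e. leaves U8 via a parent).
Parents of U8: {U1}.
Enumerating:
  P1: U8 <- U1 <- U5 -> U6 -> U7
  P2: U8 <- U1 <- U5 -> U7
  P3: U8 <- U1 -> U6 <- U5 -> U7
  P4: U8 <- U1 -> U6 -> U7
  P5: U8 <- U1 -> U7
That exhausts the simple backdoor paths. Count: 5.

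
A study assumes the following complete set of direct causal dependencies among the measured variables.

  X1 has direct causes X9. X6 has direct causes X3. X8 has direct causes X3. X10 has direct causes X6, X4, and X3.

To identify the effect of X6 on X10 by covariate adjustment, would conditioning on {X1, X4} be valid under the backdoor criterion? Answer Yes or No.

Backdoor paths from X6 to X10 (paths whose first edge points into X6):
  P1: X6 <- X3 -> X10
Condition 1 (no descendant of X6 in the set): holds — descendants of X6 are {X10}; none are in {X1, X4}.
Condition 2 (every backdoor path blocked by {X1, X4}):
  P1: open — no interior node is in the conditioning set.
{X1, X4} does not satisfy the backdoor criterion.

No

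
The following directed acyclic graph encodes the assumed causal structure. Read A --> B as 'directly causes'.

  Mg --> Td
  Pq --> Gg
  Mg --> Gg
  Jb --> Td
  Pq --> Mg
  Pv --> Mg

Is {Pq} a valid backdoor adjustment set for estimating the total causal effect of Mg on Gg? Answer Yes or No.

Yes

Backdoor paths from Mg to Gg (paths whose first edge points into Mg):
  P1: Mg <- Pq -> Gg
Condition 1 (no descendant of Mg in the set): holds — descendants of Mg are {Gg, Td}; none are in {Pq}.
Condition 2 (every backdoor path blocked by {Pq}):
  P1: blocked at fork node Pq ∈ conditioning set.
{Pq} satisfies the backdoor criterion.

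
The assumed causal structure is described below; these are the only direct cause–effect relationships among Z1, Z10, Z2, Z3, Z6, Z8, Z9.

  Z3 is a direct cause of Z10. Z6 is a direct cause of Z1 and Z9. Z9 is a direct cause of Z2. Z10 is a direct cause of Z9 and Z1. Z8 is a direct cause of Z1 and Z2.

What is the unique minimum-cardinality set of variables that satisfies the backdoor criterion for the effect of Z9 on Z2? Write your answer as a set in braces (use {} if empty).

Variables eligible for adjustment (non-descendants of Z9, excluding Z9 and Z2): {Z1, Z10, Z3, Z6, Z8}.
Backdoor paths from Z9 to Z2:
  P1: Z9 <- Z6 -> Z1 <- Z8 -> Z2
  P2: Z9 <- Z10 -> Z1 <- Z8 -> Z2
Each backdoor path contains an unconditioned collider, so every path is already blocked with the empty conditioning set:
  P1: blocked at collider Z1 (neither it nor any descendant is in the conditioning set).
  P2: blocked at collider Z1 (neither it nor any descendant is in the conditioning set).
The empty set is therefore the unique smallest valid set.

{}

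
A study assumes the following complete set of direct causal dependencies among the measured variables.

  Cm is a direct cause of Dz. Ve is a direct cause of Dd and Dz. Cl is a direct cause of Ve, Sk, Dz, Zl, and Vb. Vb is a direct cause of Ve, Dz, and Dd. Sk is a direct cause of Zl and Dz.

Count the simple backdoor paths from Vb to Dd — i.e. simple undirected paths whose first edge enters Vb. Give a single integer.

4

A backdoor path from Vb to Dd is any simple undirected path whose first edge points into Vb (i.e. leaves Vb via a parent).
Parents of Vb: {Cl}.
Enumerating:
  P1: Vb <- Cl -> Sk -> Dz <- Ve -> Dd
  P2: Vb <- Cl -> Zl <- Sk -> Dz <- Ve -> Dd
  P3: Vb <- Cl -> Ve -> Dd
  P4: Vb <- Cl -> Dz <- Ve -> Dd
That exhausts the simple backdoor paths. Count: 4.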